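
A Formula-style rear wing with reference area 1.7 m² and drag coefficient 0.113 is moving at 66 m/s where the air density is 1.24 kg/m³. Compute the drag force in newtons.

D = 519 N

Dynamic pressure q = ½ρv² = ½ × 1.24 × 66² = 2701 Pa.
D = q·S·CD = 2701 × 1.7 × 0.113 = 519 N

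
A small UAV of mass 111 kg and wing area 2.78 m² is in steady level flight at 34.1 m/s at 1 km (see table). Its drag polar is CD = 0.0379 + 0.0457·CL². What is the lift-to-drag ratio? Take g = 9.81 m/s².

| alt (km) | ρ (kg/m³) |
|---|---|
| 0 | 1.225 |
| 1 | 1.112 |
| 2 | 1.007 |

L/D = 11.1

At 1 km, from the table: ρ = 1.112 kg/m³.
Weight W = mg = 111 × 9.81 = 1088.9 N; in level flight L = W.
q = ½ρv² = ½ × 1.112 × 34.1² = 646.5 Pa.
Required CL = L/(qS) = 1088.9/(646.5·2.78) = 0.6058.
CD = 0.0379 + 0.0457 × 0.6058² = 0.05467.
L/D = CL/CD = 0.6058 / 0.05467 = 11.1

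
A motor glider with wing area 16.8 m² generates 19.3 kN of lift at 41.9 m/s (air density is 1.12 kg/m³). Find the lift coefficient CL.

CL = 1.17

From L = ½ρv²S·CL, rearranging gives CL = 2L/(ρv²S).
CL = 2 × 19300 / (1.12 × 41.9² × 16.8) = 1.17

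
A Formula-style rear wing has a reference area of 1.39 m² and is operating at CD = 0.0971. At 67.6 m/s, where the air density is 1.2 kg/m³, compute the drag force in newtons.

D = 370 N

D = ½ρv²S·CD = ½ × 1.2 × 67.6² × 1.39 × 0.0971 = 370 N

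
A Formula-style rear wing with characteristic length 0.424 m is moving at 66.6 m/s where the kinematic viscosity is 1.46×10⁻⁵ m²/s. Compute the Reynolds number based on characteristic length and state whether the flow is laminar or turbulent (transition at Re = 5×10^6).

Re = 1.93×10^6 (laminar)

Re = v·c/ν = 66.6 × 0.424 / (1.46×10⁻⁵) = 1.93×10^6
Since 1.93×10^6 < 5×10^6, the flow is laminar.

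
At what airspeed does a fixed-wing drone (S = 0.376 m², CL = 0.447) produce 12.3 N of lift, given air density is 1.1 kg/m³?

v = 11.5 m/s

L = ½ρv²S·CL ⇒ v = √(2L/(ρ·S·CL))
v = √(2 × 12.3 / (1.1 × 0.376 × 0.447)) = √133.1 = 11.5 m/s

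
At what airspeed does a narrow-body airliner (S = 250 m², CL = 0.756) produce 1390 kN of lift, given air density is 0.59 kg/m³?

L = ½ρv²S·CL ⇒ v = √(2L/(ρ·S·CL))
v = √(2 × 1.39×10^6 / (0.59 × 250 × 0.756)) = √24930 = 158 m/s

v = 158 m/s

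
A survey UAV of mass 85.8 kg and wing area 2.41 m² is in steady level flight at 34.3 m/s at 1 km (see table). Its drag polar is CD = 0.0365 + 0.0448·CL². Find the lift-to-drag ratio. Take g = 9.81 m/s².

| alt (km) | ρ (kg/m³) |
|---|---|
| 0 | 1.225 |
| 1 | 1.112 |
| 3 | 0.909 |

At 1 km, from the table: ρ = 1.112 kg/m³.
Weight W = mg = 85.8 × 9.81 = 841.7 N; in level flight L = W.
Dynamic pressure q = 0.5 × 1.112 × 34.3² = 654.1 Pa.
Required CL = L/(qS) = 841.7/(654.1·2.41) = 0.5339.
CD = 0.0365 + 0.0448 × 0.5339² = 0.04927.
L/D = CL/CD = 0.5339 / 0.04927 = 10.8

L/D = 10.8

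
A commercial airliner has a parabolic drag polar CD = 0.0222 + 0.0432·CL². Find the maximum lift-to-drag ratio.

(L/D)max = 16.1

For CD = CD0 + K·CL², (L/D)max occurs at CL* = √(CD0/K) and equals 1/(2√(K·CD0)).
(L/D)max = 1/(2√(0.0432 × 0.0222)) = 1/(2 × 0.03097) = 16.1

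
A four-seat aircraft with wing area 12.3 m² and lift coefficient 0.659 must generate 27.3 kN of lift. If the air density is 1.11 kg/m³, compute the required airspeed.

L = ½ρv²S·CL ⇒ v = √(2L/(ρ·S·CL))
v = √(2 × 27300 / (1.11 × 12.3 × 0.659)) = √6068 = 77.9 m/s

v = 77.9 m/s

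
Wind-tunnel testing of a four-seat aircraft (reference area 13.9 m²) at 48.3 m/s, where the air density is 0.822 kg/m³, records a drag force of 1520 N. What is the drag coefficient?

From D = ½ρv²S·CD, rearranging gives CD = 2D/(ρv²S).
CD = 2 × 1520 / (0.822 × 48.3² × 13.9) = 0.114

CD = 0.114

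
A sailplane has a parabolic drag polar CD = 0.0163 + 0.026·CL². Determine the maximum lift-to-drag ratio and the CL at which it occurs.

(L/D)max = 24.3, at CL = 0.792

For CD = CD0 + K·CL², (L/D)max occurs at CL* = √(CD0/K) and equals 1/(2√(K·CD0)).
(L/D)max = 1/(2√(0.026 × 0.0163)) = 1/(2 × 0.02059) = 24.3
CL* = √(0.0163/0.026) = 0.792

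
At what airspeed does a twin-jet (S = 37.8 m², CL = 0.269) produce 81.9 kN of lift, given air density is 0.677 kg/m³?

v = 154 m/s

L = ½ρv²S·CL ⇒ v = √(2L/(ρ·S·CL))
v = √(2 × 81900 / (0.677 × 37.8 × 0.269)) = √23790 = 154 m/s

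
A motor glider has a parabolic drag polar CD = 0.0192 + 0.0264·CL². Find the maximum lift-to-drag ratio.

(L/D)max = 22.2

For CD = CD0 + K·CL², (L/D)max occurs at CL* = √(CD0/K) and equals 1/(2√(K·CD0)).
(L/D)max = 1/(2√(0.0264 × 0.0192)) = 1/(2 × 0.02251) = 22.2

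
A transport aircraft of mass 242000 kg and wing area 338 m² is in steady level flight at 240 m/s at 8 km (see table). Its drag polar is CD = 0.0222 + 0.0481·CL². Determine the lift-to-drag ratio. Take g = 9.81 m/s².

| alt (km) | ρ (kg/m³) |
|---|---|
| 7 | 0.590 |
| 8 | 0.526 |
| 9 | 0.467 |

L/D = 14.2

At 8 km, from the table: ρ = 0.526 kg/m³.
Level flight ⇒ L = W = m·g = 242000 × 9.81 = 2.374×10^6 N.
q = ½ρv² = ½ × 0.526 × 240² = 15150 Pa.
CL = W/(q·S) = 2.374×10^6 / (15150 × 338) = 0.4636.
CD = 0.0222 + 0.0481 × 0.4636² = 0.03254.
L/D = CL/CD = 0.4636 / 0.03254 = 14.2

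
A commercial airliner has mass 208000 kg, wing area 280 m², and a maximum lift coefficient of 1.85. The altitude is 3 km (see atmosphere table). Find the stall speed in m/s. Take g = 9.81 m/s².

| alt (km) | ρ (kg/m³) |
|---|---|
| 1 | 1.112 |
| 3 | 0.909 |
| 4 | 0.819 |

V_stall = 93.1 m/s

At 3 km, from the table: ρ = 0.909 kg/m³.
Weight W = mg = 208000 × 9.81 = 2.04×10^6 N.
V_stall = √(2W/(ρ·S·CL,max)) = √(2 × 2.04×10^6 / (0.909 × 280 × 1.85))
V_stall = √8667 = 93.1 m/s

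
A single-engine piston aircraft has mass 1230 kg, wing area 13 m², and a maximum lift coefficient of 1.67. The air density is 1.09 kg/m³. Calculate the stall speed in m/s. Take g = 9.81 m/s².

At stall, lift equals weight: L = W = m·g = 1230 × 9.81 = 12070 N.
V_stall = √(2W/(ρ·S·CL,max)) = √(2 × 12070 / (1.09 × 13 × 1.67))
V_stall = √1020 = 31.9 m/s

V_stall = 31.9 m/s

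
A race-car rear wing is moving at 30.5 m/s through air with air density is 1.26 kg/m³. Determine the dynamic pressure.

q = ½ρv² = ½ × 1.26 × 30.5² = 586 Pa

q = 586 Pa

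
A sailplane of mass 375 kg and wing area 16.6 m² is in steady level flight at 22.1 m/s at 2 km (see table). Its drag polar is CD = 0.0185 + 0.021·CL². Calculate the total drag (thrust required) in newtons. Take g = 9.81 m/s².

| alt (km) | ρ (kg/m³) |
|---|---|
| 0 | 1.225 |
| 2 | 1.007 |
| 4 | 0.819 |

D = 145 N

At 2 km, from the table: ρ = 1.007 kg/m³.
In steady level flight, lift balances weight: W = mg = 375 × 9.81 = 3678.8 N.
Dynamic pressure q = 0.5 × 1.007 × 22.1² = 245.9 Pa.
CL = 2W/(ρv²S) = 2×3678.8/(1.007×22.1²×16.6) = 0.9012.
CD = 0.0185 + 0.021 × 0.9012² = 0.03555.
D = q·S·CD = 245.9 × 16.6 × 0.03555 = 145.1 N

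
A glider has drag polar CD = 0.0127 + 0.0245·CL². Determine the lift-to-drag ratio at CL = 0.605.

L/D = 27.9

CD = 0.0127 + 0.0245 × 0.605² = 0.02167
L/D = CL/CD = 0.605 / 0.02167 = 27.9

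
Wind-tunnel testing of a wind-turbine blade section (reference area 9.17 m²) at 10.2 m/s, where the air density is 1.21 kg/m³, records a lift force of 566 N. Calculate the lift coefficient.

CL = 0.981

From L = ½ρv²S·CL, rearranging gives CL = 2L/(ρv²S).
CL = 2 × 566 / (1.21 × 10.2² × 9.17) = 0.981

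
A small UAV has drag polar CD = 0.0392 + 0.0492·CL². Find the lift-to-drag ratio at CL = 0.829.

CD = 0.0392 + 0.0492 × 0.829² = 0.07301
L/D = CL/CD = 0.829 / 0.07301 = 11.4

L/D = 11.4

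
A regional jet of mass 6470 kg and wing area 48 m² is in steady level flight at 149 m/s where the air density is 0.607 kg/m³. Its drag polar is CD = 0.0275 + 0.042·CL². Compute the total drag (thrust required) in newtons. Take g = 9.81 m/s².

D = 9420 N

In steady level flight, lift balances weight: W = mg = 6470 × 9.81 = 63471 N.
q = ½ρv² = ½ × 0.607 × 149² = 6738 Pa.
CL = 2W/(ρv²S) = 2×63471/(0.607×149²×48) = 0.1962.
CD = 0.0275 + 0.042 × 0.1962² = 0.02912.
D = q·S·CD = 6738 × 48 × 0.02912 = 9417 N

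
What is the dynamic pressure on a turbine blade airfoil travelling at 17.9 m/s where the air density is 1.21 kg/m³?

q = 194 Pa

q = ½ρv² = ½ × 1.21 × 17.9² = 194 Pa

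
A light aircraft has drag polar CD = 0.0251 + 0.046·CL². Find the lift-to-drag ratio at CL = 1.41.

L/D = 12.1

CD = 0.0251 + 0.046 × 1.41² = 0.1166
L/D = CL/CD = 1.41 / 0.1166 = 12.1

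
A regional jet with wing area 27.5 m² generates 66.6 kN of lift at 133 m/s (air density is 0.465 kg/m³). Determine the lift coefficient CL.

From L = ½ρv²S·CL, rearranging gives CL = 2L/(ρv²S).
CL = 2 × 66600 / (0.465 × 133² × 27.5) = 0.589

CL = 0.589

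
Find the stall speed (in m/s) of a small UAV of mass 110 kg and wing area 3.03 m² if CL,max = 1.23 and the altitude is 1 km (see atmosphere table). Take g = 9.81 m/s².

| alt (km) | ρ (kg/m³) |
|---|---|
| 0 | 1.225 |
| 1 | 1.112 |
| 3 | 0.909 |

At 1 km, from the table: ρ = 1.112 kg/m³.
Weight W = mg = 110 × 9.81 = 1079 N.
V_stall = √(2W/(ρ·S·CL,max)) = √(2 × 1079 / (1.112 × 3.03 × 1.23))
V_stall = √520.8 = 22.8 m/s

V_stall = 22.8 m/s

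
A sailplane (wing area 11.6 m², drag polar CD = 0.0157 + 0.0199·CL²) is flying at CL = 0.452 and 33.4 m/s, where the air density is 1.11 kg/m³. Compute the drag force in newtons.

D = 142 N

CD = 0.0157 + 0.0199 × 0.452² = 0.01977
D = ½ρv²S·CD = ½ × 1.11 × 33.4² × 11.6 × 0.01977 = 142 N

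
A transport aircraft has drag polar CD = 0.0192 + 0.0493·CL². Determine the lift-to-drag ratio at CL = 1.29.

CD = 0.0192 + 0.0493 × 1.29² = 0.1012
L/D = CL/CD = 1.29 / 0.1012 = 12.7

L/D = 12.7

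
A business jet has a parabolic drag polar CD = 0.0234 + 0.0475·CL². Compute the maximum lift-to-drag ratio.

(L/D)max = 15

For CD = CD0 + K·CL², (L/D)max occurs at CL* = √(CD0/K) and equals 1/(2√(K·CD0)).
(L/D)max = 1/(2√(0.0475 × 0.0234)) = 1/(2 × 0.03334) = 15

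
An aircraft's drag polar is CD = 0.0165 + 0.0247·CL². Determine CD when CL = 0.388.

CD = 0.0202

CD = 0.0165 + 0.0247 × 0.388² = 0.0165 + 0.003718 = 0.0202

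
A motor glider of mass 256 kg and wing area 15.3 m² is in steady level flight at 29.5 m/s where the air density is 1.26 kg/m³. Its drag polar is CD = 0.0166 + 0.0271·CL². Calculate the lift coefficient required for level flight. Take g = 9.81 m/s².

In steady level flight, lift balances weight: W = mg = 256 × 9.81 = 2511.4 N.
q = ½ρv² = ½ × 1.26 × 29.5² = 548.3 Pa.
Required CL = L/(qS) = 2511.4/(548.3·15.3) = 0.2994.

CL = 0.299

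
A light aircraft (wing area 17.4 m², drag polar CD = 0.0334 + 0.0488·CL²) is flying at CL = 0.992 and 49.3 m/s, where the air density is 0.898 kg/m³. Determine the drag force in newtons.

D = 1550 N

CD = 0.0334 + 0.0488 × 0.992² = 0.08142
D = ½ρv²S·CD = ½ × 0.898 × 49.3² × 17.4 × 0.08142 = 1550 N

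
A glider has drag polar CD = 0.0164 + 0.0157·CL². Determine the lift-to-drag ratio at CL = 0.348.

CD = 0.0164 + 0.0157 × 0.348² = 0.0183
L/D = CL/CD = 0.348 / 0.0183 = 19

L/D = 19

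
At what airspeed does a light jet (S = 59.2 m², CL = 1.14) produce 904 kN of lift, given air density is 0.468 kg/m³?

L = ½ρv²S·CL ⇒ v = √(2L/(ρ·S·CL))
v = √(2 × 9.04×10^5 / (0.468 × 59.2 × 1.14)) = √57240 = 239 m/s

v = 239 m/s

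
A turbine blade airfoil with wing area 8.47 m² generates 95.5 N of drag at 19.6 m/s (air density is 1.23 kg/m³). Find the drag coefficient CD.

From D = ½ρv²S·CD, rearranging gives CD = 2D/(ρv²S).
CD = 2 × 95.5 / (1.23 × 19.6² × 8.47) = 0.0477

CD = 0.0477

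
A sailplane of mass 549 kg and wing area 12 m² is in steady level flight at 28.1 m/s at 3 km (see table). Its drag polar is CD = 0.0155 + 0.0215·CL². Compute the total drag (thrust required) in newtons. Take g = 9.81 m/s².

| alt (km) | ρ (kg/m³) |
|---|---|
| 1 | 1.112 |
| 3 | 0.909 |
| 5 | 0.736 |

D = 212 N

At 3 km, from the table: ρ = 0.909 kg/m³.
In steady level flight, lift balances weight: W = mg = 549 × 9.81 = 5385.7 N.
q = ½ρv² = ½ × 0.909 × 28.1² = 358.9 Pa.
Required CL = L/(qS) = 5385.7/(358.9·12) = 1.251.
CD = 0.0155 + 0.0215 × 1.251² = 0.04913.
D = q·S·CD = 358.9 × 12 × 0.04913 = 211.6 N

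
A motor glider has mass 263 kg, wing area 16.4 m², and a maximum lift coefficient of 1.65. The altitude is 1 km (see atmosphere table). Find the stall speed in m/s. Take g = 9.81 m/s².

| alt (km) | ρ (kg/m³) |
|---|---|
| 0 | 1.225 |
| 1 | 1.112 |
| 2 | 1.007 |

At 1 km, from the table: ρ = 1.112 kg/m³.
At stall, lift equals weight: L = W = m·g = 263 × 9.81 = 2580 N.
From L = ½ρV²S·CL,max = W: V_stall = √(2W/(ρSCL,max)) = √(2·2580/(1.112·16.4·1.65))
V_stall = √171.5 = 13.1 m/s

V_stall = 13.1 m/s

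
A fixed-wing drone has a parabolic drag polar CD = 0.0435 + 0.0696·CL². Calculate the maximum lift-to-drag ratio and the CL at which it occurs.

(L/D)max = 9.09, at CL = 0.791

For CD = CD0 + K·CL², (L/D)max occurs at CL* = √(CD0/K) and equals 1/(2√(K·CD0)).
(L/D)max = 1/(2√(0.0696 × 0.0435)) = 1/(2 × 0.05502) = 9.09
CL* = √(0.0435/0.0696) = 0.791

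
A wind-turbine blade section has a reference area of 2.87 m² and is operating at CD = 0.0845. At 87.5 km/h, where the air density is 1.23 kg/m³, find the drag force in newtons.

Convert speed: v = 87.5 km/h ÷ 3.6 = 24.31 m/s.
Dynamic pressure q = ½ρv² = ½ × 1.23 × 24.31² = 363.3 Pa.
D = q·S·CD = 363.3 × 2.87 × 0.0845 = 88.1 N

D = 88.1 N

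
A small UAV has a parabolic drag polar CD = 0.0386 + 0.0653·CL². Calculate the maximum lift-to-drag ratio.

(L/D)max = 9.96

For CD = CD0 + K·CL², (L/D)max occurs at CL* = √(CD0/K) and equals 1/(2√(K·CD0)).
(L/D)max = 1/(2√(0.0653 × 0.0386)) = 1/(2 × 0.05021) = 9.96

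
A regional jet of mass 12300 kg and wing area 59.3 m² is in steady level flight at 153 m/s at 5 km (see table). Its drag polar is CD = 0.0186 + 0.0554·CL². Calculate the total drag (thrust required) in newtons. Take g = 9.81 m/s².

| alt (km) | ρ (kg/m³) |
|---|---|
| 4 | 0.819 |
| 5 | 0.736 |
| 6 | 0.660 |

D = 11100 N

At 5 km, from the table: ρ = 0.736 kg/m³.
Level flight ⇒ L = W = m·g = 12300 × 9.81 = 1.2066×10^5 N.
q = ½ρv² = ½ × 0.736 × 153² = 8615 Pa.
CL = 2W/(ρv²S) = 2×1.2066×10^5/(0.736×153²×59.3) = 0.2362.
CD = 0.0186 + 0.0554 × 0.2362² = 0.02169.
D = q·S·CD = 8615 × 59.3 × 0.02169 = 11080 N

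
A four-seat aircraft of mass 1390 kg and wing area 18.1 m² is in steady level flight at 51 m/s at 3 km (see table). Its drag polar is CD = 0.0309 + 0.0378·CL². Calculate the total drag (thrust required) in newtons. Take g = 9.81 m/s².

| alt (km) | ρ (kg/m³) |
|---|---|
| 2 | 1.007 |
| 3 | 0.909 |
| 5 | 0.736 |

D = 990 N

At 3 km, from the table: ρ = 0.909 kg/m³.
Weight W = mg = 1390 × 9.81 = 13636 N; in level flight L = W.
Dynamic pressure q = 0.5 × 0.909 × 51² = 1182 Pa.
CL = 2W/(ρv²S) = 2×13636/(0.909×51²×18.1) = 0.6373.
CD = 0.0309 + 0.0378 × 0.6373² = 0.04625.
D = q·S·CD = 1182 × 18.1 × 0.04625 = 989.6 N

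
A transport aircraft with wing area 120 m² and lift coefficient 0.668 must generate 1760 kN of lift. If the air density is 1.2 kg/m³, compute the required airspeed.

L = ½ρv²S·CL ⇒ v = √(2L/(ρ·S·CL))
v = √(2 × 1.76×10^6 / (1.2 × 120 × 0.668)) = √36590 = 191 m/s

v = 191 m/s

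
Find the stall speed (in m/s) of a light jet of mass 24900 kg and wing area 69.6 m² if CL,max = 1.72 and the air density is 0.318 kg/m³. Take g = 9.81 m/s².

Weight W = mg = 24900 × 9.81 = 2.443×10^5 N.
V_stall = √(2W/(ρ·S·CL,max)) = √(2 × 2.443×10^5 / (0.318 × 69.6 × 1.72))
V_stall = √12830 = 113 m/s

V_stall = 113 m/s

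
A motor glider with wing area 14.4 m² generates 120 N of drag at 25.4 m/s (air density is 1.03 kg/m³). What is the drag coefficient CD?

CD = 0.0251

From D = ½ρv²S·CD, rearranging gives CD = 2D/(ρv²S).
CD = 2 × 120 / (1.03 × 25.4² × 14.4) = 0.0251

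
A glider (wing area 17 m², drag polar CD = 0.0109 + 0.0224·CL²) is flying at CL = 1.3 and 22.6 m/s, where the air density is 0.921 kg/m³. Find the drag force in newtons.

CD = 0.0109 + 0.0224 × 1.3² = 0.04876
D = ½ρv²S·CD = ½ × 0.921 × 22.6² × 17 × 0.04876 = 195 N

D = 195 N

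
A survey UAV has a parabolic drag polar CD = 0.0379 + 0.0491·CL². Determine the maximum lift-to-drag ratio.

For CD = CD0 + K·CL², (L/D)max occurs at CL* = √(CD0/K) and equals 1/(2√(K·CD0)).
(L/D)max = 1/(2√(0.0491 × 0.0379)) = 1/(2 × 0.04314) = 11.6

(L/D)max = 11.6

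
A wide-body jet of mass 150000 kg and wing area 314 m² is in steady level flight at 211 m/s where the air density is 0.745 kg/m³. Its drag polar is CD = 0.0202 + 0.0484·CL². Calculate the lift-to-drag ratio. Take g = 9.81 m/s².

L/D = 11.7

Level flight ⇒ L = W = m·g = 150000 × 9.81 = 1.4715×10^6 N.
q = ½ρv² = ½ × 0.745 × 211² = 16580 Pa.
CL = 2W/(ρv²S) = 2×1.4715×10^6/(0.745×211²×314) = 0.2826.
CD = 0.0202 + 0.0484 × 0.2826² = 0.02406.
L/D = CL/CD = 0.2826 / 0.02406 = 11.7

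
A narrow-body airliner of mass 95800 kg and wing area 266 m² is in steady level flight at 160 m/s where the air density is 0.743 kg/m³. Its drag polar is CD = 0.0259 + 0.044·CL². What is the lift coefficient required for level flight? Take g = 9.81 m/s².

CL = 0.371

In steady level flight, lift balances weight: W = mg = 95800 × 9.81 = 9.398×10^5 N.
Dynamic pressure q = 0.5 × 0.743 × 160² = 9510 Pa.
Required CL = L/(qS) = 9.398×10^5/(9510·266) = 0.3715.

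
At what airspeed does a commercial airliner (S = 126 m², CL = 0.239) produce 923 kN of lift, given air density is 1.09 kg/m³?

L = ½ρv²S·CL ⇒ v = √(2L/(ρ·S·CL))
v = √(2 × 9.23×10^5 / (1.09 × 126 × 0.239)) = √56240 = 237 m/s

v = 237 m/s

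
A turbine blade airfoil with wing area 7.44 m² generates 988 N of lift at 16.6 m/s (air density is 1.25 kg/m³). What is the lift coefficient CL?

From L = ½ρv²S·CL, rearranging gives CL = 2L/(ρv²S).
CL = 2 × 988 / (1.25 × 16.6² × 7.44) = 0.771

CL = 0.771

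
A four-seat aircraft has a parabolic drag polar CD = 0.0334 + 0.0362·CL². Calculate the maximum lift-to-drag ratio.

(L/D)max = 14.4

For CD = CD0 + K·CL², (L/D)max occurs at CL* = √(CD0/K) and equals 1/(2√(K·CD0)).
(L/D)max = 1/(2√(0.0362 × 0.0334)) = 1/(2 × 0.03477) = 14.4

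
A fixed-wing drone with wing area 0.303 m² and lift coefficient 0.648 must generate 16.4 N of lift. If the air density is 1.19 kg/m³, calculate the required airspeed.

v = 11.8 m/s

L = ½ρv²S·CL ⇒ v = √(2L/(ρ·S·CL))
v = √(2 × 16.4 / (1.19 × 0.303 × 0.648)) = √140.4 = 11.8 m/s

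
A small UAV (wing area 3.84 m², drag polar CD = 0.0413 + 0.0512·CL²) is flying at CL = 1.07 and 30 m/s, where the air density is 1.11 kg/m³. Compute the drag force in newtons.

D = 192 N

CD = 0.0413 + 0.0512 × 1.07² = 0.09992
D = ½ρv²S·CD = ½ × 1.11 × 30² × 3.84 × 0.09992 = 192 N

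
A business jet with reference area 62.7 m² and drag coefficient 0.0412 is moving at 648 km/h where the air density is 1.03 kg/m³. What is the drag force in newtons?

D = 43100 N

Convert speed: v = 648 km/h ÷ 3.6 = 180 m/s.
D = ½ρv²S·CD = ½ × 1.03 × 180² × 62.7 × 0.0412 = 43100 N ≈ 43.1 kN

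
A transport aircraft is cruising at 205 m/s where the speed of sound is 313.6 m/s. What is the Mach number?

M = v/a = 205 / 313.6 = 0.654

M = 0.654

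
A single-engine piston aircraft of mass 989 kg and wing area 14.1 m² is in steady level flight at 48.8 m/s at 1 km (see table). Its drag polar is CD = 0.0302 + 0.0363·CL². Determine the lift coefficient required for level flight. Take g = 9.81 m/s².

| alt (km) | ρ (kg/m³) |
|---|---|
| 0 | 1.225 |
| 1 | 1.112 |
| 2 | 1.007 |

At 1 km, from the table: ρ = 1.112 kg/m³.
In steady level flight, lift balances weight: W = mg = 989 × 9.81 = 9702.1 N.
Dynamic pressure q = 0.5 × 1.112 × 48.8² = 1324 Pa.
Required CL = L/(qS) = 9702.1/(1324·14.1) = 0.5197.

CL = 0.52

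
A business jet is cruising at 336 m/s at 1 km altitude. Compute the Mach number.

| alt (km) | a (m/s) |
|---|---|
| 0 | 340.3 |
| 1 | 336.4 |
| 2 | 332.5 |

M = 0.999

At 1 km, from the table: a = 336.4 m/s.
M = v/a = 336 / 336.4 = 0.999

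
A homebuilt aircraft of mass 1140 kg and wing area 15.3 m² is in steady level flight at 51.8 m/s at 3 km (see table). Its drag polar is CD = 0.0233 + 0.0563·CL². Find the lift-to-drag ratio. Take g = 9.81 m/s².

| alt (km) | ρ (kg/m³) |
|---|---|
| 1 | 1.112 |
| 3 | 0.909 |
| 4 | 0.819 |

At 3 km, from the table: ρ = 0.909 kg/m³.
In steady level flight, lift balances weight: W = mg = 1140 × 9.81 = 11183 N.
q = ½ρv² = ½ × 0.909 × 51.8² = 1220 Pa.
CL = W/(q·S) = 11183 / (1220 × 15.3) = 0.5994.
CD = 0.0233 + 0.0563 × 0.5994² = 0.04352.
L/D = CL/CD = 0.5994 / 0.04352 = 13.8

L/D = 13.8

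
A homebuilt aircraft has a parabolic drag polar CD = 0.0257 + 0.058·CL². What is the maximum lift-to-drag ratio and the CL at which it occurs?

(L/D)max = 13, at CL = 0.666

For CD = CD0 + K·CL², (L/D)max occurs at CL* = √(CD0/K) and equals 1/(2√(K·CD0)).
(L/D)max = 1/(2√(0.058 × 0.0257)) = 1/(2 × 0.03861) = 13
CL* = √(0.0257/0.058) = 0.666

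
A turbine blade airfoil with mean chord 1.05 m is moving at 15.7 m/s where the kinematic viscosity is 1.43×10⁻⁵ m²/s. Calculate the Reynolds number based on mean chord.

Re = v·c/ν = 15.7 × 1.05 / (1.43×10⁻⁵) = 1.15×10^6

Re = 1.15×10^6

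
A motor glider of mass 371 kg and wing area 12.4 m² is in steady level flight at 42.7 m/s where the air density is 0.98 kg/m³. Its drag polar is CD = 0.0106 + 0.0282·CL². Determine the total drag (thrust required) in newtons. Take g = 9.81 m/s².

Level flight ⇒ L = W = m·g = 371 × 9.81 = 3639.5 N.
Dynamic pressure q = 0.5 × 0.98 × 42.7² = 893.4 Pa.
Required CL = L/(qS) = 3639.5/(893.4·12.4) = 0.3285.
CD = 0.0106 + 0.0282 × 0.3285² = 0.01364.
D = q·S·CD = 893.4 × 12.4 × 0.01364 = 151.1 N

D = 151 N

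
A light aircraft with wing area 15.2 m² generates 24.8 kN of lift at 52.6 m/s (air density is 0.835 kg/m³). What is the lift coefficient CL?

From L = ½ρv²S·CL, rearranging gives CL = 2L/(ρv²S).
CL = 2 × 24800 / (0.835 × 52.6² × 15.2) = 1.41

CL = 1.41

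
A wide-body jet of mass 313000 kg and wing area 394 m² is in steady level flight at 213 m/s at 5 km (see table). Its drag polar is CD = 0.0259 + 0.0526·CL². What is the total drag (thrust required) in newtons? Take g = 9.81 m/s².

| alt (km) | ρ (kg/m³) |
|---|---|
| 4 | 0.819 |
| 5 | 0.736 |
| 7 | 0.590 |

D = 2.46×10^5 N

At 5 km, from the table: ρ = 0.736 kg/m³.
Level flight ⇒ L = W = m·g = 313000 × 9.81 = 3.0705×10^6 N.
q = ½ρv² = ½ × 0.736 × 213² = 16700 Pa.
CL = 2W/(ρv²S) = 2×3.0705×10^6/(0.736×213²×394) = 0.4668.
CD = 0.0259 + 0.0526 × 0.4668² = 0.03736.
D = q·S·CD = 16700 × 394 × 0.03736 = 2.458×10^5 N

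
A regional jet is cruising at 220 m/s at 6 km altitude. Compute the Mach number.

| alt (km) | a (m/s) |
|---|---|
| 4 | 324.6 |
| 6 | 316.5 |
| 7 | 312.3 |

M = 0.695

At 6 km, from the table: a = 316.5 m/s.
M = v/a = 220 / 316.5 = 0.695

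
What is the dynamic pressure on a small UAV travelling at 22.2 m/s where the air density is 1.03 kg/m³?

q = ½ρv² = ½ × 1.03 × 22.2² = 254 Pa

q = 254 Pa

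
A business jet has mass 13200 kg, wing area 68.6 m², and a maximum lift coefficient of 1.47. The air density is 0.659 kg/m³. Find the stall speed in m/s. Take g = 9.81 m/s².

Weight W = mg = 13200 × 9.81 = 1.295×10^5 N.
From L = ½ρV²S·CL,max = W: V_stall = √(2W/(ρSCL,max)) = √(2·1.295×10^5/(0.659·68.6·1.47))
V_stall = √3897 = 62.4 m/s

V_stall = 62.4 m/s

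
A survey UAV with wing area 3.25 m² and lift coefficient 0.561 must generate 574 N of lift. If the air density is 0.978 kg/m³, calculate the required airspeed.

L = ½ρv²S·CL ⇒ v = √(2L/(ρ·S·CL))
v = √(2 × 574 / (0.978 × 3.25 × 0.561)) = √643.8 = 25.4 m/s

v = 25.4 m/s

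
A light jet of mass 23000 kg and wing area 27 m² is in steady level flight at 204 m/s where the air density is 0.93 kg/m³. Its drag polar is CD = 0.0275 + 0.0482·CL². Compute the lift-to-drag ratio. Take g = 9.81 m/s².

Level flight ⇒ L = W = m·g = 23000 × 9.81 = 2.2563×10^5 N.
q = ½ρv² = ½ × 0.93 × 204² = 19350 Pa.
CL = 2W/(ρv²S) = 2×2.2563×10^5/(0.93×204²×27) = 0.4318.
CD = 0.0275 + 0.0482 × 0.4318² = 0.03649.
L/D = CL/CD = 0.4318 / 0.03649 = 11.8

L/D = 11.8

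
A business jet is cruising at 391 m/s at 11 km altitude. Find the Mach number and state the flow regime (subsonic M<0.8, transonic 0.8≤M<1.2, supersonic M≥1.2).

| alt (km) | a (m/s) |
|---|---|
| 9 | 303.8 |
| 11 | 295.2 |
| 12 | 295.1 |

M = 1.32 (supersonic)

At 11 km, from the table: a = 295.2 m/s.
M = v/a = 391 / 295.2 = 1.32
M = 1.32 → supersonic.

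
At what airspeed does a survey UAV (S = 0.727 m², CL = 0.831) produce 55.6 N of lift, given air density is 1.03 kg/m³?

L = ½ρv²S·CL ⇒ v = √(2L/(ρ·S·CL))
v = √(2 × 55.6 / (1.03 × 0.727 × 0.831)) = √178.7 = 13.4 m/s

v = 13.4 m/s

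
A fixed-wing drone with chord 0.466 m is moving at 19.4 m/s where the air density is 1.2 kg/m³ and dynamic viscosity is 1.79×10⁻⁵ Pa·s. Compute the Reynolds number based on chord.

Re = ρ·v·c/μ = 1.2 × 19.4 × 0.466 / (1.79×10⁻⁵) = 6.06×10^5

Re = 6.06×10^5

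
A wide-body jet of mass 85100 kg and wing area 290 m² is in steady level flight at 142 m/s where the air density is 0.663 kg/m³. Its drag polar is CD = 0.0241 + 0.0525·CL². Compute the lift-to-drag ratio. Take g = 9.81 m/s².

Weight W = mg = 85100 × 9.81 = 8.3483×10^5 N; in level flight L = W.
q = ½ρv² = ½ × 0.663 × 142² = 6684 Pa.
CL = 2W/(ρv²S) = 2×8.3483×10^5/(0.663×142²×290) = 0.4307.
CD = 0.0241 + 0.0525 × 0.4307² = 0.03384.
L/D = CL/CD = 0.4307 / 0.03384 = 12.7

L/D = 12.7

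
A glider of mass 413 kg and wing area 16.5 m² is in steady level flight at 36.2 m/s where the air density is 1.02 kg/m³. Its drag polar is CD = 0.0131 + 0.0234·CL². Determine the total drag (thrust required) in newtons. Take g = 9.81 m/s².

D = 179 N

In steady level flight, lift balances weight: W = mg = 413 × 9.81 = 4051.5 N.
Dynamic pressure q = 0.5 × 1.02 × 36.2² = 668.3 Pa.
CL = W/(q·S) = 4051.5 / (668.3 × 16.5) = 0.3674.
CD = 0.0131 + 0.0234 × 0.3674² = 0.01626.
D = q·S·CD = 668.3 × 16.5 × 0.01626 = 179.3 N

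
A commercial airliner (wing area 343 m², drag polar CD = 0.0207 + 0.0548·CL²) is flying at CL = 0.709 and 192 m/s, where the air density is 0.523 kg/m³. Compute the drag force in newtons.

D = 1.6×10^5 N

CD = 0.0207 + 0.0548 × 0.709² = 0.04825
D = ½ρv²S·CD = ½ × 0.523 × 192² × 343 × 0.04825 = 1.6×10^5 N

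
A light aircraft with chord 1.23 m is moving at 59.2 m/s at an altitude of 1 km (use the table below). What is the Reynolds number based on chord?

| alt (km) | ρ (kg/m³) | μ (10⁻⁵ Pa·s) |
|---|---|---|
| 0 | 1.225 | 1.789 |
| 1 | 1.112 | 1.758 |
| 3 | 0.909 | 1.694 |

Re = 4.61×10^6

At 1 km, from the table: ρ = 1.112 kg/m³, μ = 1.758×10⁻⁵ Pa·s.
Re = ρ·v·c/μ = 1.112 × 59.2 × 1.23 / (1.758×10⁻⁵) = 4.61×10^6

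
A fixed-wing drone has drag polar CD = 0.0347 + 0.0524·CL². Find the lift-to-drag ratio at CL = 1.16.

CD = 0.0347 + 0.0524 × 1.16² = 0.1052
L/D = CL/CD = 1.16 / 0.1052 = 11

L/D = 11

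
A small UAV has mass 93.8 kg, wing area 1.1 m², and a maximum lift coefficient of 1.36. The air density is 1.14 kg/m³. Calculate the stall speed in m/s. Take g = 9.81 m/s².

At stall, lift equals weight: L = W = m·g = 93.8 × 9.81 = 920.2 N.
From L = ½ρV²S·CL,max = W: V_stall = √(2W/(ρSCL,max)) = √(2·920.2/(1.14·1.1·1.36))
V_stall = √1079 = 32.8 m/s

V_stall = 32.8 m/s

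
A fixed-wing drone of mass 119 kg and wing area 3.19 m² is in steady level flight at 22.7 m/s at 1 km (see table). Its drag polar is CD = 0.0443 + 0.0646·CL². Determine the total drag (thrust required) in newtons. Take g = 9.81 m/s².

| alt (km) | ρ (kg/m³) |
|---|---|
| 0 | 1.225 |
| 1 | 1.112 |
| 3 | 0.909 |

At 1 km, from the table: ρ = 1.112 kg/m³.
Level flight ⇒ L = W = m·g = 119 × 9.81 = 1167.4 N.
q = ½ρv² = ½ × 1.112 × 22.7² = 286.5 Pa.
Required CL = L/(qS) = 1167.4/(286.5·3.19) = 1.277.
CD = 0.0443 + 0.0646 × 1.277² = 0.1497.
D = q·S·CD = 286.5 × 3.19 × 0.1497 = 136.8 N

D = 137 N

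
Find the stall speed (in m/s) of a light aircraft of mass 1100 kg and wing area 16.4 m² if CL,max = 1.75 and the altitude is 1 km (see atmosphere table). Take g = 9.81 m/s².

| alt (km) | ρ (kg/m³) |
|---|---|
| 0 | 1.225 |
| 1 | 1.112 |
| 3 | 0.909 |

At 1 km, from the table: ρ = 1.112 kg/m³.
Stall occurs when L = W at CL,max. W = mg = 1100 × 9.81 = 10790 N.
V_stall = √(2W/(ρ·S·CL,max)) = √(2 × 10790 / (1.112 × 16.4 × 1.75))
V_stall = √676.2 = 26 m/s

V_stall = 26 m/s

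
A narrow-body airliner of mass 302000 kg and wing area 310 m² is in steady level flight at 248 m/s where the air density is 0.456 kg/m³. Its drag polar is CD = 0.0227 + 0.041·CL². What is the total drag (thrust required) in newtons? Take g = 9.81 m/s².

Weight W = mg = 302000 × 9.81 = 2.9626×10^6 N; in level flight L = W.
Dynamic pressure q = 0.5 × 0.456 × 248² = 14020 Pa.
CL = W/(q·S) = 2.9626×10^6 / (14020 × 310) = 0.6815.
CD = 0.0227 + 0.041 × 0.6815² = 0.04174.
D = q·S·CD = 14020 × 310 × 0.04174 = 1.815×10^5 N

D = 1.81×10^5 N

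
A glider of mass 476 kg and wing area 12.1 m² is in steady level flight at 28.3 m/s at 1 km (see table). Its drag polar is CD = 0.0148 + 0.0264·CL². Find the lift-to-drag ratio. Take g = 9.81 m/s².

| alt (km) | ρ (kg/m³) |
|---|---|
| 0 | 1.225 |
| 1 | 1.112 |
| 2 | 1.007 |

L/D = 25

At 1 km, from the table: ρ = 1.112 kg/m³.
Level flight ⇒ L = W = m·g = 476 × 9.81 = 4669.6 N.
q = ½ρv² = ½ × 1.112 × 28.3² = 445.3 Pa.
CL = 2W/(ρv²S) = 2×4669.6/(1.112×28.3²×12.1) = 0.8666.
CD = 0.0148 + 0.0264 × 0.8666² = 0.03463.
L/D = CL/CD = 0.8666 / 0.03463 = 25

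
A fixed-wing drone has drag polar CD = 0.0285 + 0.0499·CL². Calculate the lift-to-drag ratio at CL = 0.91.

CD = 0.0285 + 0.0499 × 0.91² = 0.06982
L/D = CL/CD = 0.91 / 0.06982 = 13

L/D = 13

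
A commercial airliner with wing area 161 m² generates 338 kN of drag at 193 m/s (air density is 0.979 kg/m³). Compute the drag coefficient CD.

From D = ½ρv²S·CD, rearranging gives CD = 2D/(ρv²S).
CD = 2 × 3.38×10^5 / (0.979 × 193² × 161) = 0.115

CD = 0.115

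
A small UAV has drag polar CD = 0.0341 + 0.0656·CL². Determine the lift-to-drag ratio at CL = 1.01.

L/D = 10

CD = 0.0341 + 0.0656 × 1.01² = 0.101
L/D = CL/CD = 1.01 / 0.101 = 10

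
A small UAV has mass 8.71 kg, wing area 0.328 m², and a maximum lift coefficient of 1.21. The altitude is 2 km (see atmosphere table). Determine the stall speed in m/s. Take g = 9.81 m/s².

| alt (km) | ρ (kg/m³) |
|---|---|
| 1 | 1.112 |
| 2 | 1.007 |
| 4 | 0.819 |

At 2 km, from the table: ρ = 1.007 kg/m³.
Weight W = mg = 8.71 × 9.81 = 85.45 N.
From L = ½ρV²S·CL,max = W: V_stall = √(2W/(ρSCL,max)) = √(2·85.45/(1.007·0.328·1.21))
V_stall = √427.6 = 20.7 m/s

V_stall = 20.7 m/s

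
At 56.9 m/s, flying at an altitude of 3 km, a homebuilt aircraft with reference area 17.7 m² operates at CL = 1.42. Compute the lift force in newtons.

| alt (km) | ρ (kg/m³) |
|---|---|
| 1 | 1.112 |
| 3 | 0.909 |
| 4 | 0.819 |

L = 37000 N

At 3 km, from the table: ρ = 0.909 kg/m³.
Dynamic pressure q = ½ρv² = ½ × 0.909 × 56.9² = 1471 Pa.
L = q·S·CL = 1471 × 17.7 × 1.42 = 37000 N ≈ 37 kN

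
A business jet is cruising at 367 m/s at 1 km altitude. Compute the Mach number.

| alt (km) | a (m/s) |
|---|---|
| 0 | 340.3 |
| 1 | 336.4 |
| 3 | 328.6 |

At 1 km, from the table: a = 336.4 m/s.
M = v/a = 367 / 336.4 = 1.09

M = 1.09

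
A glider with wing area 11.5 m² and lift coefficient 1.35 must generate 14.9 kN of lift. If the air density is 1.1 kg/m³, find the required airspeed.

L = ½ρv²S·CL ⇒ v = √(2L/(ρ·S·CL))
v = √(2 × 14900 / (1.1 × 11.5 × 1.35)) = √1745 = 41.8 m/s

v = 41.8 m/s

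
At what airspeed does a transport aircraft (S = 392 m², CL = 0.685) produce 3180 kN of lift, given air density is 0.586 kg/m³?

L = ½ρv²S·CL ⇒ v = √(2L/(ρ·S·CL))
v = √(2 × 3.18×10^6 / (0.586 × 392 × 0.685)) = √40420 = 201 m/s

v = 201 m/s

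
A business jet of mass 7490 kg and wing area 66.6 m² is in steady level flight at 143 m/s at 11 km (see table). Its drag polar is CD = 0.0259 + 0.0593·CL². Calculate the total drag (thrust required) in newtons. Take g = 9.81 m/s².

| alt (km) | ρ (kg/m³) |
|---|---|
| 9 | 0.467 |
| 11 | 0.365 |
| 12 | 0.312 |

At 11 km, from the table: ρ = 0.365 kg/m³.
Level flight ⇒ L = W = m·g = 7490 × 9.81 = 73477 N.
Dynamic pressure q = 0.5 × 0.365 × 143² = 3732 Pa.
CL = 2W/(ρv²S) = 2×73477/(0.365×143²×66.6) = 0.2956.
CD = 0.0259 + 0.0593 × 0.2956² = 0.03108.
D = q·S·CD = 3732 × 66.6 × 0.03108 = 7725 N

D = 7730 N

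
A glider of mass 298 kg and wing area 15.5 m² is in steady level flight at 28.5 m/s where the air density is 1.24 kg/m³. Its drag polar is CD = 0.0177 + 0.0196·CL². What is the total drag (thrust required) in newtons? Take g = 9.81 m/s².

D = 160 N

Weight W = mg = 298 × 9.81 = 2923.4 N; in level flight L = W.
Dynamic pressure q = 0.5 × 1.24 × 28.5² = 503.6 Pa.
Required CL = L/(qS) = 2923.4/(503.6·15.5) = 0.3745.
CD = 0.0177 + 0.0196 × 0.3745² = 0.02045.
D = q·S·CD = 503.6 × 15.5 × 0.02045 = 159.6 N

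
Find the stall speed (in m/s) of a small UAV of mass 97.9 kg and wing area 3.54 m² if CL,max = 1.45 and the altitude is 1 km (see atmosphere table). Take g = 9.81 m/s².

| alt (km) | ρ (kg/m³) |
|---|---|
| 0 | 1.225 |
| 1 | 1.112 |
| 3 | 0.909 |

V_stall = 18.3 m/s

At 1 km, from the table: ρ = 1.112 kg/m³.
Stall occurs when L = W at CL,max. W = mg = 97.9 × 9.81 = 960.4 N.
From L = ½ρV²S·CL,max = W: V_stall = √(2W/(ρSCL,max)) = √(2·960.4/(1.112·3.54·1.45))
V_stall = √336.5 = 18.3 m/s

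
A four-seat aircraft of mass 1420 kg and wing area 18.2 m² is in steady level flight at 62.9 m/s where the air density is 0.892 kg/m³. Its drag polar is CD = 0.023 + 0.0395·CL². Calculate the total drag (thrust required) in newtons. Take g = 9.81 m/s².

D = 977 N

Level flight ⇒ L = W = m·g = 1420 × 9.81 = 13930 N.
Dynamic pressure q = 0.5 × 0.892 × 62.9² = 1765 Pa.
Required CL = L/(qS) = 13930/(1765·18.2) = 0.4338.
CD = 0.023 + 0.0395 × 0.4338² = 0.03043.
D = q·S·CD = 1765 × 18.2 × 0.03043 = 977.3 N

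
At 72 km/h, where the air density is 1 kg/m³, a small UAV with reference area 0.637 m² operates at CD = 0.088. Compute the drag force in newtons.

Convert speed: v = 72 km/h ÷ 3.6 = 20 m/s.
Dynamic pressure q = ½ρv² = ½ × 1 × 20² = 200 Pa.
D = q·S·CD = 200 × 0.637 × 0.088 = 11.2 N

D = 11.2 N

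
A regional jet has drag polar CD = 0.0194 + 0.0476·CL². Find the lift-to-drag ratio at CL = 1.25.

CD = 0.0194 + 0.0476 × 1.25² = 0.09378
L/D = CL/CD = 1.25 / 0.09378 = 13.3

L/D = 13.3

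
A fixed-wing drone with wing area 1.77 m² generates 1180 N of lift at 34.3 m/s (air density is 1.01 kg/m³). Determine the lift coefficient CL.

From L = ½ρv²S·CL, rearranging gives CL = 2L/(ρv²S).
CL = 2 × 1180 / (1.01 × 34.3² × 1.77) = 1.12

CL = 1.12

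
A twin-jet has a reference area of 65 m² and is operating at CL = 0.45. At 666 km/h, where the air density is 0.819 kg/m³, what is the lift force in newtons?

Convert speed: v = 666 km/h ÷ 3.6 = 185 m/s.
Dynamic pressure q = ½ρv² = ½ × 0.819 × 185² = 14020 Pa.
L = q·S·CL = 14020 × 65 × 0.45 = 4.1×10^5 N ≈ 410 kN

L = 4.1×10^5 N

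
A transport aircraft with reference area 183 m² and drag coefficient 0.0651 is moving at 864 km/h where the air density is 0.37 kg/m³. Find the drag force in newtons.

D = 1.27×10^5 N

Convert speed: v = 864 km/h ÷ 3.6 = 240 m/s.
Dynamic pressure q = ½ρv² = ½ × 0.37 × 240² = 10660 Pa.
D = q·S·CD = 10660 × 183 × 0.0651 = 1.27×10^5 N ≈ 127 kN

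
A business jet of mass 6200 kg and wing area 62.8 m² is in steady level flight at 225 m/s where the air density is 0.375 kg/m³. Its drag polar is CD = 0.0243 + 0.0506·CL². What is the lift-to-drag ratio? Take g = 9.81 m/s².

Level flight ⇒ L = W = m·g = 6200 × 9.81 = 60822 N.
q = ½ρv² = ½ × 0.375 × 225² = 9492 Pa.
Required CL = L/(qS) = 60822/(9492·62.8) = 0.102.
CD = 0.0243 + 0.0506 × 0.102² = 0.02483.
L/D = CL/CD = 0.102 / 0.02483 = 4.11

L/D = 4.11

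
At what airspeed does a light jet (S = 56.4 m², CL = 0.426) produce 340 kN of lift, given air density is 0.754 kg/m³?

L = ½ρv²S·CL ⇒ v = √(2L/(ρ·S·CL))
v = √(2 × 3.4×10^5 / (0.754 × 56.4 × 0.426)) = √37540 = 194 m/s

v = 194 m/s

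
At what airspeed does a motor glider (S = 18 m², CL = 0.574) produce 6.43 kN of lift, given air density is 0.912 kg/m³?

L = ½ρv²S·CL ⇒ v = √(2L/(ρ·S·CL))
v = √(2 × 6430 / (0.912 × 18 × 0.574)) = √1365 = 36.9 m/s

v = 36.9 m/s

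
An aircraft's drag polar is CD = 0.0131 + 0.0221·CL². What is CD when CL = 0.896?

CD = 0.0308

CD = 0.0131 + 0.0221 × 0.896² = 0.0131 + 0.01774 = 0.0308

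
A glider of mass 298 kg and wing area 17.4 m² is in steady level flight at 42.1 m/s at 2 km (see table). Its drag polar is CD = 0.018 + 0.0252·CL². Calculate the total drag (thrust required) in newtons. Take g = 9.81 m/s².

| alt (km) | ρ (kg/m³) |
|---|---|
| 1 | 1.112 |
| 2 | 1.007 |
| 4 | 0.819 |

At 2 km, from the table: ρ = 1.007 kg/m³.
In steady level flight, lift balances weight: W = mg = 298 × 9.81 = 2923.4 N.
Dynamic pressure q = 0.5 × 1.007 × 42.1² = 892.4 Pa.
CL = W/(q·S) = 2923.4 / (892.4 × 17.4) = 0.1883.
CD = 0.018 + 0.0252 × 0.1883² = 0.01889.
D = q·S·CD = 892.4 × 17.4 × 0.01889 = 293.4 N

D = 293 N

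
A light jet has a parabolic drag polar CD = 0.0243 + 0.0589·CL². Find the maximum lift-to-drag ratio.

For CD = CD0 + K·CL², (L/D)max occurs at CL* = √(CD0/K) and equals 1/(2√(K·CD0)).
(L/D)max = 1/(2√(0.0589 × 0.0243)) = 1/(2 × 0.03783) = 13.2

(L/D)max = 13.2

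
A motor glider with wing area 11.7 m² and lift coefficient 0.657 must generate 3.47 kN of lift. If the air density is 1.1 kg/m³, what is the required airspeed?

L = ½ρv²S·CL ⇒ v = √(2L/(ρ·S·CL))
v = √(2 × 3470 / (1.1 × 11.7 × 0.657)) = √820.8 = 28.6 m/s

v = 28.6 m/s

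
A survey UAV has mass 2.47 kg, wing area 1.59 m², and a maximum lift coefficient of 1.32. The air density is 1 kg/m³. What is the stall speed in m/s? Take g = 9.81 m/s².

V_stall = 4.81 m/s

Weight W = mg = 2.47 × 9.81 = 24.23 N.
V_stall = √(2W/(ρ·S·CL,max)) = √(2 × 24.23 / (1 × 1.59 × 1.32))
V_stall = √23.09 = 4.81 m/s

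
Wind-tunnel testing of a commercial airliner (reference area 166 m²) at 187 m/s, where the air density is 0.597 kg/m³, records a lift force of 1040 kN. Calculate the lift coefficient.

From L = ½ρv²S·CL, rearranging gives CL = 2L/(ρv²S).
CL = 2 × 1.04×10^6 / (0.597 × 187² × 166) = 0.6

CL = 0.6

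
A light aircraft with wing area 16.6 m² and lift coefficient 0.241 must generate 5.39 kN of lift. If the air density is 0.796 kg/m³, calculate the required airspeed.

v = 58.2 m/s

L = ½ρv²S·CL ⇒ v = √(2L/(ρ·S·CL))
v = √(2 × 5390 / (0.796 × 16.6 × 0.241)) = √3385 = 58.2 m/s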